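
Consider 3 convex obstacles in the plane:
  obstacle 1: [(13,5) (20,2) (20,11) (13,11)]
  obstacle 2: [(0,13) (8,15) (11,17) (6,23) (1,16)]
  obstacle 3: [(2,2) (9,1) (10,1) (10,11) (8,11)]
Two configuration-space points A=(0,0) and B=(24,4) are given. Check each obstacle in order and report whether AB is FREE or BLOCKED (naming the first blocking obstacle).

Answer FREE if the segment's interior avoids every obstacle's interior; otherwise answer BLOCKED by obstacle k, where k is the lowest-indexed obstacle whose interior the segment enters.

Obstacle 1 [(13,5) (20,2) (20,11) (13,11)]:
  edge (13,5)–(20,2): crosses AB
  edge (20,2)–(20,11): crosses AB
  edge (20,11)–(13,11): clear
  edge (13,11)–(13,5): clear
  → BLOCKED
Obstacle 2 [(0,13) (8,15) (11,17) (6,23) (1,16)]:
  edge (0,13)–(8,15): clear
  edge (8,15)–(11,17): clear
  edge (11,17)–(6,23): clear
  edge (6,23)–(1,16): clear
  edge (1,16)–(0,13): clear
  midpoint (12,2) outside
  → clear
Obstacle 3 [(2,2) (9,1) (10,1) (10,11) (8,11)]:
  edge (2,2)–(9,1): crosses AB
  edge (9,1)–(10,1): clear
  edge (10,1)–(10,11): crosses AB
  edge (10,11)–(8,11): clear
  edge (8,11)–(2,2): clear
  → BLOCKED

BLOCKED by obstacle 1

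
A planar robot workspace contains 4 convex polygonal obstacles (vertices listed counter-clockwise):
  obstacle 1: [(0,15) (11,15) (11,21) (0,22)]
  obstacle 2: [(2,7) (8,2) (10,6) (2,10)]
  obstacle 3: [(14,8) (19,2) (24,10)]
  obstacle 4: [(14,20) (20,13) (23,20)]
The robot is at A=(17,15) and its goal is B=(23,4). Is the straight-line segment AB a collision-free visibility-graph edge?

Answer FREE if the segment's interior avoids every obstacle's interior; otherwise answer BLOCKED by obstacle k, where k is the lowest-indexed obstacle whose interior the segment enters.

BLOCKED by obstacle 3

Obstacle 1 [(0,15) (11,15) (11,21) (0,22)]:
  edge (0,15)–(11,15): clear
  edge (11,15)–(11,21): clear
  edge (11,21)–(0,22): clear
  edge (0,22)–(0,15): clear
  midpoint (20,19/2) outside
  → clear
Obstacle 2 [(2,7) (8,2) (10,6) (2,10)]:
  edge (2,7)–(8,2): clear
  edge (8,2)–(10,6): clear
  edge (10,6)–(2,10): clear
  edge (2,10)–(2,7): clear
  midpoint (20,19/2) outside
  → clear
Obstacle 3 [(14,8) (19,2) (24,10)]:
  edge (14,8)–(19,2): clear
  edge (19,2)–(24,10): crosses AB
  edge (24,10)–(14,8): crosses AB
  → BLOCKED
Obstacle 4 [(14,20) (20,13) (23,20)]:
  edge (14,20)–(20,13): clear
  edge (20,13)–(23,20): clear
  edge (23,20)–(14,20): clear
  midpoint (20,19/2) outside
  → clear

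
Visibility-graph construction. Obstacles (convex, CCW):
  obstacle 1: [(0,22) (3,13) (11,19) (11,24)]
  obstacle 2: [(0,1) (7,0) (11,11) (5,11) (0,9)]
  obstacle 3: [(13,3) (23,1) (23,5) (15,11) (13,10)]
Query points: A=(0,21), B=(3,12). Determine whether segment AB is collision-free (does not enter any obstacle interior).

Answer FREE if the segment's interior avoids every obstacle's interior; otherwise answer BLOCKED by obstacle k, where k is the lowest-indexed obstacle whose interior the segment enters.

FREE

Obstacle 1 [(0,22) (3,13) (11,19) (11,24)]:
  edge (0,22)–(3,13): clear
  edge (3,13)–(11,19): clear
  edge (11,19)–(11,24): clear
  edge (11,24)–(0,22): clear
  midpoint (3/2,33/2) outside
  → clear
Obstacle 2 [(0,1) (7,0) (11,11) (5,11) (0,9)]:
  edge (0,1)–(7,0): clear
  edge (7,0)–(11,11): clear
  edge (11,11)–(5,11): clear
  edge (5,11)–(0,9): clear
  edge (0,9)–(0,1): clear
  midpoint (3/2,33/2) outside
  → clear
Obstacle 3 [(13,3) (23,1) (23,5) (15,11) (13,10)]:
  edge (13,3)–(23,1): clear
  edge (23,1)–(23,5): clear
  edge (23,5)–(15,11): clear
  edge (15,11)–(13,10): clear
  edge (13,10)–(13,3): clear
  midpoint (3/2,33/2) outside
  → clear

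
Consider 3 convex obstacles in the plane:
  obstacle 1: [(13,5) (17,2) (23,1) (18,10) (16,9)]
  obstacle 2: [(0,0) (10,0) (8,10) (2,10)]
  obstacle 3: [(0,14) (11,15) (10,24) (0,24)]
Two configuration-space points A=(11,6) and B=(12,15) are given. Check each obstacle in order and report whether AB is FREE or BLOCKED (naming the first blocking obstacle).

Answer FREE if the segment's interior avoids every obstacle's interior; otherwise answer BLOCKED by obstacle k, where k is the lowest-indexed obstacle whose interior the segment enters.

FREE

Obstacle 1 [(13,5) (17,2) (23,1) (18,10) (16,9)]:
  edge (13,5)–(17,2): clear
  edge (17,2)–(23,1): clear
  edge (23,1)–(18,10): clear
  edge (18,10)–(16,9): clear
  edge (16,9)–(13,5): clear
  midpoint (23/2,21/2) outside
  → clear
Obstacle 2 [(0,0) (10,0) (8,10) (2,10)]:
  edge (0,0)–(10,0): clear
  edge (10,0)–(8,10): clear
  edge (8,10)–(2,10): clear
  edge (2,10)–(0,0): clear
  midpoint (23/2,21/2) outside
  → clear
Obstacle 3 [(0,14) (11,15) (10,24) (0,24)]:
  edge (0,14)–(11,15): clear
  edge (11,15)–(10,24): clear
  edge (10,24)–(0,24): clear
  edge (0,24)–(0,14): clear
  midpoint (23/2,21/2) outside
  → clear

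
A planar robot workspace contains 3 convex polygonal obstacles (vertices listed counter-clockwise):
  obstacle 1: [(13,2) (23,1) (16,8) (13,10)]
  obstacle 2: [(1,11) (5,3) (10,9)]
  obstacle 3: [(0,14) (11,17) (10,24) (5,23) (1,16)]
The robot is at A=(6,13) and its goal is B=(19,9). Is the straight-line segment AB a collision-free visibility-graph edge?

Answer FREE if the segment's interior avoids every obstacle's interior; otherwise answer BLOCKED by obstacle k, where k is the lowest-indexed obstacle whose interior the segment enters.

Obstacle 1 [(13,2) (23,1) (16,8) (13,10)]:
  edge (13,2)–(23,1): clear
  edge (23,1)–(16,8): clear
  edge (16,8)–(13,10): clear
  edge (13,10)–(13,2): clear
  midpoint (25/2,11) outside
  → clear
Obstacle 2 [(1,11) (5,3) (10,9)]:
  edge (1,11)–(5,3): clear
  edge (5,3)–(10,9): clear
  edge (10,9)–(1,11): clear
  midpoint (25/2,11) outside
  → clear
Obstacle 3 [(0,14) (11,17) (10,24) (5,23) (1,16)]:
  edge (0,14)–(11,17): clear
  edge (11,17)–(10,24): clear
  edge (10,24)–(5,23): clear
  edge (5,23)–(1,16): clear
  edge (1,16)–(0,14): clear
  midpoint (25/2,11) outside
  → clear

FREE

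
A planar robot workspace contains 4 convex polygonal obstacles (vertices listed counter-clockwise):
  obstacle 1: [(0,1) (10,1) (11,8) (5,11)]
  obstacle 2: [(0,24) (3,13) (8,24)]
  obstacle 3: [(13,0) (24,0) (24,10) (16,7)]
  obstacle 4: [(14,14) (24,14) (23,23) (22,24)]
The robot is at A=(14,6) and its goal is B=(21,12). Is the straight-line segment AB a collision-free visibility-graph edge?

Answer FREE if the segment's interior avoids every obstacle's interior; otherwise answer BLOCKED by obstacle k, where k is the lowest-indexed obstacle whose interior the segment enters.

FREE

Obstacle 1 [(0,1) (10,1) (11,8) (5,11)]:
  edge (0,1)–(10,1): clear
  edge (10,1)–(11,8): clear
  edge (11,8)–(5,11): clear
  edge (5,11)–(0,1): clear
  midpoint (35/2,9) outside
  → clear
Obstacle 2 [(0,24) (3,13) (8,24)]:
  edge (0,24)–(3,13): clear
  edge (3,13)–(8,24): clear
  edge (8,24)–(0,24): clear
  midpoint (35/2,9) outside
  → clear
Obstacle 3 [(13,0) (24,0) (24,10) (16,7)]:
  edge (13,0)–(24,0): clear
  edge (24,0)–(24,10): clear
  edge (24,10)–(16,7): clear
  edge (16,7)–(13,0): clear
  midpoint (35/2,9) outside
  → clear
Obstacle 4 [(14,14) (24,14) (23,23) (22,24)]:
  edge (14,14)–(24,14): clear
  edge (24,14)–(23,23): clear
  edge (23,23)–(22,24): clear
  edge (22,24)–(14,14): clear
  midpoint (35/2,9) outside
  → clear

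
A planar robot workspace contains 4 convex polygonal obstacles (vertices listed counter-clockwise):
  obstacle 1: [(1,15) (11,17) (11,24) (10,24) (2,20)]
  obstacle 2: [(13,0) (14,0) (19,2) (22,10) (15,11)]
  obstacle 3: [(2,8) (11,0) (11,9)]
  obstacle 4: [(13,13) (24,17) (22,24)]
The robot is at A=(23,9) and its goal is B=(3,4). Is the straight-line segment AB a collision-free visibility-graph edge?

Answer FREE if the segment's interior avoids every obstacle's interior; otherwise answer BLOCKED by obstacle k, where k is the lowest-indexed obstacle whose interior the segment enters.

BLOCKED by obstacle 2

Obstacle 1 [(1,15) (11,17) (11,24) (10,24) (2,20)]:
  edge (1,15)–(11,17): clear
  edge (11,17)–(11,24): clear
  edge (11,24)–(10,24): clear
  edge (10,24)–(2,20): clear
  edge (2,20)–(1,15): clear
  midpoint (13,13/2) outside
  → clear
Obstacle 2 [(13,0) (14,0) (19,2) (22,10) (15,11)]:
  edge (13,0)–(14,0): clear
  edge (14,0)–(19,2): clear
  edge (19,2)–(22,10): crosses AB
  edge (22,10)–(15,11): clear
  edge (15,11)–(13,0): crosses AB
  → BLOCKED
Obstacle 3 [(2,8) (11,0) (11,9)]:
  edge (2,8)–(11,0): crosses AB
  edge (11,0)–(11,9): crosses AB
  edge (11,9)–(2,8): clear
  → BLOCKED
Obstacle 4 [(13,13) (24,17) (22,24)]:
  edge (13,13)–(24,17): clear
  edge (24,17)–(22,24): clear
  edge (22,24)–(13,13): clear
  midpoint (13,13/2) outside
  → clear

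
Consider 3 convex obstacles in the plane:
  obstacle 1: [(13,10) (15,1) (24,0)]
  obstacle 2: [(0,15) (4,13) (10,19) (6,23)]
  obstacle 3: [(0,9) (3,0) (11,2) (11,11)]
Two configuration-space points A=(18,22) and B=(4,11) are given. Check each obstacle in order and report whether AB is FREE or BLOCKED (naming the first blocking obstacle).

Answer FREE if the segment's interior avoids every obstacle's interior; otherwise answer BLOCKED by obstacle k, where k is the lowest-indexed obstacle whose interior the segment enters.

FREE

Obstacle 1 [(13,10) (15,1) (24,0)]:
  edge (13,10)–(15,1): clear
  edge (15,1)–(24,0): clear
  edge (24,0)–(13,10): clear
  midpoint (11,33/2) outside
  → clear
Obstacle 2 [(0,15) (4,13) (10,19) (6,23)]:
  edge (0,15)–(4,13): clear
  edge (4,13)–(10,19): clear
  edge (10,19)–(6,23): clear
  edge (6,23)–(0,15): clear
  midpoint (11,33/2) outside
  → clear
Obstacle 3 [(0,9) (3,0) (11,2) (11,11)]:
  edge (0,9)–(3,0): clear
  edge (3,0)–(11,2): clear
  edge (11,2)–(11,11): clear
  edge (11,11)–(0,9): clear
  midpoint (11,33/2) outside
  → clear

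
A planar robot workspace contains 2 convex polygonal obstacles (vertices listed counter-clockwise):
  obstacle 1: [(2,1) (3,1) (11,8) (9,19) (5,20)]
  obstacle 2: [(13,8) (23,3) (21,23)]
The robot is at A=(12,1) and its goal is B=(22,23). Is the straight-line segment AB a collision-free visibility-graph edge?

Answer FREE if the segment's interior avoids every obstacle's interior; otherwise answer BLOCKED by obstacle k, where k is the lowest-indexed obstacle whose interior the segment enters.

BLOCKED by obstacle 2

Obstacle 1 [(2,1) (3,1) (11,8) (9,19) (5,20)]:
  edge (2,1)–(3,1): clear
  edge (3,1)–(11,8): clear
  edge (11,8)–(9,19): clear
  edge (9,19)–(5,20): clear
  edge (5,20)–(2,1): clear
  midpoint (17,12) outside
  → clear
Obstacle 2 [(13,8) (23,3) (21,23)]:
  edge (13,8)–(23,3): crosses AB
  edge (23,3)–(21,23): crosses AB
  edge (21,23)–(13,8): clear
  → BLOCKED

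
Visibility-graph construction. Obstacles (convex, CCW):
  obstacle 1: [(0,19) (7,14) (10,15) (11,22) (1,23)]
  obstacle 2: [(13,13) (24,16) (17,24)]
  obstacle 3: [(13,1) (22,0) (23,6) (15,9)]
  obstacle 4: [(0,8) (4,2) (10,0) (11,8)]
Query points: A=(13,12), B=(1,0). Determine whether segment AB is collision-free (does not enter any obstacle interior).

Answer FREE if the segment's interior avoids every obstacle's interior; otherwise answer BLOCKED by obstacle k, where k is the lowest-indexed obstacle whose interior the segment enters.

Obstacle 1 [(0,19) (7,14) (10,15) (11,22) (1,23)]:
  edge (0,19)–(7,14): clear
  edge (7,14)–(10,15): clear
  edge (10,15)–(11,22): clear
  edge (11,22)–(1,23): clear
  edge (1,23)–(0,19): clear
  midpoint (7,6) outside
  → clear
Obstacle 2 [(13,13) (24,16) (17,24)]:
  edge (13,13)–(24,16): clear
  edge (24,16)–(17,24): clear
  edge (17,24)–(13,13): clear
  midpoint (7,6) outside
  → clear
Obstacle 3 [(13,1) (22,0) (23,6) (15,9)]:
  edge (13,1)–(22,0): clear
  edge (22,0)–(23,6): clear
  edge (23,6)–(15,9): clear
  edge (15,9)–(13,1): clear
  midpoint (7,6) outside
  → clear
Obstacle 4 [(0,8) (4,2) (10,0) (11,8)]:
  edge (0,8)–(4,2): crosses AB
  edge (4,2)–(10,0): clear
  edge (10,0)–(11,8): clear
  edge (11,8)–(0,8): crosses AB
  → BLOCKED

BLOCKED by obstacle 4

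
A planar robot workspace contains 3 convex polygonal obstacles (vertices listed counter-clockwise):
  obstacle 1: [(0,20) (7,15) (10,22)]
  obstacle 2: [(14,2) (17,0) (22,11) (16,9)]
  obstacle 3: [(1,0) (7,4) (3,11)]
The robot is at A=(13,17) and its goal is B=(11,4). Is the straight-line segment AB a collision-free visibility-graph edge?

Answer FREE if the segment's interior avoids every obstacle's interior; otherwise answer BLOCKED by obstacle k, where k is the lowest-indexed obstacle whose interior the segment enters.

Obstacle 1 [(0,20) (7,15) (10,22)]:
  edge (0,20)–(7,15): clear
  edge (7,15)–(10,22): clear
  edge (10,22)–(0,20): clear
  midpoint (12,21/2) outside
  → clear
Obstacle 2 [(14,2) (17,0) (22,11) (16,9)]:
  edge (14,2)–(17,0): clear
  edge (17,0)–(22,11): clear
  edge (22,11)–(16,9): clear
  edge (16,9)–(14,2): clear
  midpoint (12,21/2) outside
  → clear
Obstacle 3 [(1,0) (7,4) (3,11)]:
  edge (1,0)–(7,4): clear
  edge (7,4)–(3,11): clear
  edge (3,11)–(1,0): clear
  midpoint (12,21/2) outside
  → clear

FREE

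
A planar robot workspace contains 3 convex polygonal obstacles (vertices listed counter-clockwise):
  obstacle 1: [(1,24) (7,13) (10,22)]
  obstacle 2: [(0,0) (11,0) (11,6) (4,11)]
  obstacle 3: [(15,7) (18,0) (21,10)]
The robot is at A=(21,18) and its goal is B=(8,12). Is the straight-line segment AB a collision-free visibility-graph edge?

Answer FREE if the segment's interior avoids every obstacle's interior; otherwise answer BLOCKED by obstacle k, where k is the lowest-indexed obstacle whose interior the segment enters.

FREE

Obstacle 1 [(1,24) (7,13) (10,22)]:
  edge (1,24)–(7,13): clear
  edge (7,13)–(10,22): clear
  edge (10,22)–(1,24): clear
  midpoint (29/2,15) outside
  → clear
Obstacle 2 [(0,0) (11,0) (11,6) (4,11)]:
  edge (0,0)–(11,0): clear
  edge (11,0)–(11,6): clear
  edge (11,6)–(4,11): clear
  edge (4,11)–(0,0): clear
  midpoint (29/2,15) outside
  → clear
Obstacle 3 [(15,7) (18,0) (21,10)]:
  edge (15,7)–(18,0): clear
  edge (18,0)–(21,10): clear
  edge (21,10)–(15,7): clear
  midpoint (29/2,15) outside
  → clear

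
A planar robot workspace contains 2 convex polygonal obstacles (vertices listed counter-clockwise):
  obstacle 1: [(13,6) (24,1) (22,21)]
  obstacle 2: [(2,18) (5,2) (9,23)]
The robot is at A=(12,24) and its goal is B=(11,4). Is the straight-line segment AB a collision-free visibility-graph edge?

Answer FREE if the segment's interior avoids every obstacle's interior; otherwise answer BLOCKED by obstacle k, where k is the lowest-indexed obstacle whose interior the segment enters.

FREE

Obstacle 1 [(13,6) (24,1) (22,21)]:
  edge (13,6)–(24,1): clear
  edge (24,1)–(22,21): clear
  edge (22,21)–(13,6): clear
  midpoint (23/2,14) outside
  → clear
Obstacle 2 [(2,18) (5,2) (9,23)]:
  edge (2,18)–(5,2): clear
  edge (5,2)–(9,23): clear
  edge (9,23)–(2,18): clear
  midpoint (23/2,14) outside
  → clear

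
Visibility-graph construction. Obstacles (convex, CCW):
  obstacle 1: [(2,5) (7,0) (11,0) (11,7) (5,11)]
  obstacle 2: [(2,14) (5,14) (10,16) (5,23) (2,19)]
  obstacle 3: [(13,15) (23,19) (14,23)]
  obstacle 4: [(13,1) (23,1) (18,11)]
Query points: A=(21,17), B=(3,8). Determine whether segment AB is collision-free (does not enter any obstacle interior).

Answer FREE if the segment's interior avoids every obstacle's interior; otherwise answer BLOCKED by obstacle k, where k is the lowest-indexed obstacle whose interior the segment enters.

BLOCKED by obstacle 1

Obstacle 1 [(2,5) (7,0) (11,0) (11,7) (5,11)]:
  edge (2,5)–(7,0): clear
  edge (7,0)–(11,0): clear
  edge (11,0)–(11,7): clear
  edge (11,7)–(5,11): crosses AB
  edge (5,11)–(2,5): crosses AB
  → BLOCKED
Obstacle 2 [(2,14) (5,14) (10,16) (5,23) (2,19)]:
  edge (2,14)–(5,14): clear
  edge (5,14)–(10,16): clear
  edge (10,16)–(5,23): clear
  edge (5,23)–(2,19): clear
  edge (2,19)–(2,14): clear
  midpoint (12,25/2) outside
  → clear
Obstacle 3 [(13,15) (23,19) (14,23)]:
  edge (13,15)–(23,19): clear
  edge (23,19)–(14,23): clear
  edge (14,23)–(13,15): clear
  midpoint (12,25/2) outside
  → clear
Obstacle 4 [(13,1) (23,1) (18,11)]:
  edge (13,1)–(23,1): clear
  edge (23,1)–(18,11): clear
  edge (18,11)–(13,1): clear
  midpoint (12,25/2) outside
  → clear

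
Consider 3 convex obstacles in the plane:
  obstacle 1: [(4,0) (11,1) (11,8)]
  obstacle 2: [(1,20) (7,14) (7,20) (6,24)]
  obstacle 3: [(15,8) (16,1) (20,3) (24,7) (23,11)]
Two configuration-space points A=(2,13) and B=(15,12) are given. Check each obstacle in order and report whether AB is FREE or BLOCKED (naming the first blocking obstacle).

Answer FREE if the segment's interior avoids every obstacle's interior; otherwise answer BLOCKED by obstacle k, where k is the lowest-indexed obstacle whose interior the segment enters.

FREE

Obstacle 1 [(4,0) (11,1) (11,8)]:
  edge (4,0)–(11,1): clear
  edge (11,1)–(11,8): clear
  edge (11,8)–(4,0): clear
  midpoint (17/2,25/2) outside
  → clear
Obstacle 2 [(1,20) (7,14) (7,20) (6,24)]:
  edge (1,20)–(7,14): clear
  edge (7,14)–(7,20): clear
  edge (7,20)–(6,24): clear
  edge (6,24)–(1,20): clear
  midpoint (17/2,25/2) outside
  → clear
Obstacle 3 [(15,8) (16,1) (20,3) (24,7) (23,11)]:
  edge (15,8)–(16,1): clear
  edge (16,1)–(20,3): clear
  edge (20,3)–(24,7): clear
  edge (24,7)–(23,11): clear
  edge (23,11)–(15,8): clear
  midpoint (17/2,25/2) outside
  → clear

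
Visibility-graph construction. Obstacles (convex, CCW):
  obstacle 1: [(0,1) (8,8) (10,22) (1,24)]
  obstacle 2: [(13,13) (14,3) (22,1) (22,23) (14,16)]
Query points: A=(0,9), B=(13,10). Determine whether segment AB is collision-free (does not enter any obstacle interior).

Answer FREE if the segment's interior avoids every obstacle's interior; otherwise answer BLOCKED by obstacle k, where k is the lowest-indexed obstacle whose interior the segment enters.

BLOCKED by obstacle 1

Obstacle 1 [(0,1) (8,8) (10,22) (1,24)]:
  edge (0,1)–(8,8): clear
  edge (8,8)–(10,22): crosses AB
  edge (10,22)–(1,24): clear
  edge (1,24)–(0,1): crosses AB
  → BLOCKED
Obstacle 2 [(13,13) (14,3) (22,1) (22,23) (14,16)]:
  edge (13,13)–(14,3): clear
  edge (14,3)–(22,1): clear
  edge (22,1)–(22,23): clear
  edge (22,23)–(14,16): clear
  edge (14,16)–(13,13): clear
  midpoint (13/2,19/2) outside
  → clear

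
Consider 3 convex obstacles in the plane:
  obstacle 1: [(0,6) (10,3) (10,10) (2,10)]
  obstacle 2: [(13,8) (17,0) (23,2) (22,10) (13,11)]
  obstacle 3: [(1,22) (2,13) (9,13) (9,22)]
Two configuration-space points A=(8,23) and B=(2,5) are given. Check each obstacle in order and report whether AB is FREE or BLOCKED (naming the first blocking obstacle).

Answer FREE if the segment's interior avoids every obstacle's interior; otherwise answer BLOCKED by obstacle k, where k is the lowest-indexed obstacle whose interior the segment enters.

Obstacle 1 [(0,6) (10,3) (10,10) (2,10)]:
  edge (0,6)–(10,3): crosses AB
  edge (10,3)–(10,10): clear
  edge (10,10)–(2,10): crosses AB
  edge (2,10)–(0,6): clear
  → BLOCKED
Obstacle 2 [(13,8) (17,0) (23,2) (22,10) (13,11)]:
  edge (13,8)–(17,0): clear
  edge (17,0)–(23,2): clear
  edge (23,2)–(22,10): clear
  edge (22,10)–(13,11): clear
  edge (13,11)–(13,8): clear
  midpoint (5,14) outside
  → clear
Obstacle 3 [(1,22) (2,13) (9,13) (9,22)]:
  edge (1,22)–(2,13): clear
  edge (2,13)–(9,13): crosses AB
  edge (9,13)–(9,22): clear
  edge (9,22)–(1,22): crosses AB
  → BLOCKED

BLOCKED by obstacle 1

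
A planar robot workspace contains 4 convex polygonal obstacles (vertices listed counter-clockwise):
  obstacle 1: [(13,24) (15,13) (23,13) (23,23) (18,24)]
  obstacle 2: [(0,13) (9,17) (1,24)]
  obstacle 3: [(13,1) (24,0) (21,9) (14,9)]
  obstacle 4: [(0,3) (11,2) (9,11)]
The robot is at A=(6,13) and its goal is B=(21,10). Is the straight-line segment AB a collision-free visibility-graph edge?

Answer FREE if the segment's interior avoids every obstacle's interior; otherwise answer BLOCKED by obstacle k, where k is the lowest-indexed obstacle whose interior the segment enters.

Obstacle 1 [(13,24) (15,13) (23,13) (23,23) (18,24)]:
  edge (13,24)–(15,13): clear
  edge (15,13)–(23,13): clear
  edge (23,13)–(23,23): clear
  edge (23,23)–(18,24): clear
  edge (18,24)–(13,24): clear
  midpoint (27/2,23/2) outside
  → clear
Obstacle 2 [(0,13) (9,17) (1,24)]:
  edge (0,13)–(9,17): clear
  edge (9,17)–(1,24): clear
  edge (1,24)–(0,13): clear
  midpoint (27/2,23/2) outside
  → clear
Obstacle 3 [(13,1) (24,0) (21,9) (14,9)]:
  edge (13,1)–(24,0): clear
  edge (24,0)–(21,9): clear
  edge (21,9)–(14,9): clear
  edge (14,9)–(13,1): clear
  midpoint (27/2,23/2) outside
  → clear
Obstacle 4 [(0,3) (11,2) (9,11)]:
  edge (0,3)–(11,2): clear
  edge (11,2)–(9,11): clear
  edge (9,11)–(0,3): clear
  midpoint (27/2,23/2) outside
  → clear

FREE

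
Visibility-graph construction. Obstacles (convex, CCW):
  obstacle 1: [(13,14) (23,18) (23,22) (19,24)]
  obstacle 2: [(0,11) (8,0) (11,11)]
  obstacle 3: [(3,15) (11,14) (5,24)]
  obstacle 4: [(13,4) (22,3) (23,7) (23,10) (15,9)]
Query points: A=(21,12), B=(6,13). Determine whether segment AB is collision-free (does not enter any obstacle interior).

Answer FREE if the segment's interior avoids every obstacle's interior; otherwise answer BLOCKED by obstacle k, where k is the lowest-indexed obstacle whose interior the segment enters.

FREE

Obstacle 1 [(13,14) (23,18) (23,22) (19,24)]:
  edge (13,14)–(23,18): clear
  edge (23,18)–(23,22): clear
  edge (23,22)–(19,24): clear
  edge (19,24)–(13,14): clear
  midpoint (27/2,25/2) outside
  → clear
Obstacle 2 [(0,11) (8,0) (11,11)]:
  edge (0,11)–(8,0): clear
  edge (8,0)–(11,11): clear
  edge (11,11)–(0,11): clear
  midpoint (27/2,25/2) outside
  → clear
Obstacle 3 [(3,15) (11,14) (5,24)]:
  edge (3,15)–(11,14): clear
  edge (11,14)–(5,24): clear
  edge (5,24)–(3,15): clear
  midpoint (27/2,25/2) outside
  → clear
Obstacle 4 [(13,4) (22,3) (23,7) (23,10) (15,9)]:
  edge (13,4)–(22,3): clear
  edge (22,3)–(23,7): clear
  edge (23,7)–(23,10): clear
  edge (23,10)–(15,9): clear
  edge (15,9)–(13,4): clear
  midpoint (27/2,25/2) outside
  → clear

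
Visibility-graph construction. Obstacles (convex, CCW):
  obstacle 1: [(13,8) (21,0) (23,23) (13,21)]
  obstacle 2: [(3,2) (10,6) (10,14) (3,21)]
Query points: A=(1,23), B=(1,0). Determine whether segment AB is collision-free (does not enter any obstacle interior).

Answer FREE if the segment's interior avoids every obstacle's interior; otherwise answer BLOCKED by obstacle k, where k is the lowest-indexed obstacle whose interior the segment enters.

FREE

Obstacle 1 [(13,8) (21,0) (23,23) (13,21)]:
  edge (13,8)–(21,0): clear
  edge (21,0)–(23,23): clear
  edge (23,23)–(13,21): clear
  edge (13,21)–(13,8): clear
  midpoint (1,23/2) outside
  → clear
Obstacle 2 [(3,2) (10,6) (10,14) (3,21)]:
  edge (3,2)–(10,6): clear
  edge (10,6)–(10,14): clear
  edge (10,14)–(3,21): clear
  edge (3,21)–(3,2): clear
  midpoint (1,23/2) outside
  → clear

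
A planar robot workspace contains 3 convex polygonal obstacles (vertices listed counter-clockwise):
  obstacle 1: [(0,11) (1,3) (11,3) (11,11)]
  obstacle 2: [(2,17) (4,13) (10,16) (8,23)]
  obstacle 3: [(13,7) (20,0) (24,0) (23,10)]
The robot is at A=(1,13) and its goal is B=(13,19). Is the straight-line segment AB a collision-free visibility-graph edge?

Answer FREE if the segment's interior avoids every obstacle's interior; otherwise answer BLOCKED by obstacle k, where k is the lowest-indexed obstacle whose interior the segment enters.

Obstacle 1 [(0,11) (1,3) (11,3) (11,11)]:
  edge (0,11)–(1,3): clear
  edge (1,3)–(11,3): clear
  edge (11,3)–(11,11): clear
  edge (11,11)–(0,11): clear
  midpoint (7,16) outside
  → clear
Obstacle 2 [(2,17) (4,13) (10,16) (8,23)]:
  edge (2,17)–(4,13): crosses AB
  edge (4,13)–(10,16): clear
  edge (10,16)–(8,23): crosses AB
  edge (8,23)–(2,17): clear
  → BLOCKED
Obstacle 3 [(13,7) (20,0) (24,0) (23,10)]:
  edge (13,7)–(20,0): clear
  edge (20,0)–(24,0): clear
  edge (24,0)–(23,10): clear
  edge (23,10)–(13,7): clear
  midpoint (7,16) outside
  → clear

BLOCKED by obstacle 2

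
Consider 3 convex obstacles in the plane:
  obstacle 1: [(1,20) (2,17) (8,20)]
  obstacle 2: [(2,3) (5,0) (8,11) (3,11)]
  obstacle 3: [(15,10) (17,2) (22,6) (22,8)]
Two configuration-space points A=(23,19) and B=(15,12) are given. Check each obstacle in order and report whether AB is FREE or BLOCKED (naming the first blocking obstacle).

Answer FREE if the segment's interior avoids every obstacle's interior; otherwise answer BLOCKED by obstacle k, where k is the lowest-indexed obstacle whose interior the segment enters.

FREE

Obstacle 1 [(1,20) (2,17) (8,20)]:
  edge (1,20)–(2,17): clear
  edge (2,17)–(8,20): clear
  edge (8,20)–(1,20): clear
  midpoint (19,31/2) outside
  → clear
Obstacle 2 [(2,3) (5,0) (8,11) (3,11)]:
  edge (2,3)–(5,0): clear
  edge (5,0)–(8,11): clear
  edge (8,11)–(3,11): clear
  edge (3,11)–(2,3): clear
  midpoint (19,31/2) outside
  → clear
Obstacle 3 [(15,10) (17,2) (22,6) (22,8)]:
  edge (15,10)–(17,2): clear
  edge (17,2)–(22,6): clear
  edge (22,6)–(22,8): clear
  edge (22,8)–(15,10): clear
  midpoint (19,31/2) outside
  → clear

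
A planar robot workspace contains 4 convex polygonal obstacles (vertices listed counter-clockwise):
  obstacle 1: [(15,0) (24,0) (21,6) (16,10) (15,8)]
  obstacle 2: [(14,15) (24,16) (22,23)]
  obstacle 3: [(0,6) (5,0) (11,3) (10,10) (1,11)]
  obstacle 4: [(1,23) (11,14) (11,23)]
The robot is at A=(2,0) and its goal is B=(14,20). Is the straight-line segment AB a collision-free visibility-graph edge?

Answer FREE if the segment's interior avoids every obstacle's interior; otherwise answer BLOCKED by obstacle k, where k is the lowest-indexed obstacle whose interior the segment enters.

BLOCKED by obstacle 3

Obstacle 1 [(15,0) (24,0) (21,6) (16,10) (15,8)]:
  edge (15,0)–(24,0): clear
  edge (24,0)–(21,6): clear
  edge (21,6)–(16,10): clear
  edge (16,10)–(15,8): clear
  edge (15,8)–(15,0): clear
  midpoint (8,10) outside
  → clear
Obstacle 2 [(14,15) (24,16) (22,23)]:
  edge (14,15)–(24,16): clear
  edge (24,16)–(22,23): clear
  edge (22,23)–(14,15): clear
  midpoint (8,10) outside
  → clear
Obstacle 3 [(0,6) (5,0) (11,3) (10,10) (1,11)]:
  edge (0,6)–(5,0): crosses AB
  edge (5,0)–(11,3): clear
  edge (11,3)–(10,10): clear
  edge (10,10)–(1,11): crosses AB
  edge (1,11)–(0,6): clear
  → BLOCKED
Obstacle 4 [(1,23) (11,14) (11,23)]:
  edge (1,23)–(11,14): crosses AB
  edge (11,14)–(11,23): crosses AB
  edge (11,23)–(1,23): clear
  → BLOCKED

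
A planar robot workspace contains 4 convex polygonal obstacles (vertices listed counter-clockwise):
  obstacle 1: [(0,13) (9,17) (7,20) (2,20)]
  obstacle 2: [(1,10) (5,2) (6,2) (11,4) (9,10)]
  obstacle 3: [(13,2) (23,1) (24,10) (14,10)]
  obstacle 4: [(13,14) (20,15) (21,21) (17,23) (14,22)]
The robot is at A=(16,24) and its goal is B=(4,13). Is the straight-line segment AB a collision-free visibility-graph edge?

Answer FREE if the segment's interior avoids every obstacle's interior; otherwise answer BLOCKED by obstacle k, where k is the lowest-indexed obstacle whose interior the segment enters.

BLOCKED by obstacle 1

Obstacle 1 [(0,13) (9,17) (7,20) (2,20)]:
  edge (0,13)–(9,17): crosses AB
  edge (9,17)–(7,20): crosses AB
  edge (7,20)–(2,20): clear
  edge (2,20)–(0,13): clear
  → BLOCKED
Obstacle 2 [(1,10) (5,2) (6,2) (11,4) (9,10)]:
  edge (1,10)–(5,2): clear
  edge (5,2)–(6,2): clear
  edge (6,2)–(11,4): clear
  edge (11,4)–(9,10): clear
  edge (9,10)–(1,10): clear
  midpoint (10,37/2) outside
  → clear
Obstacle 3 [(13,2) (23,1) (24,10) (14,10)]:
  edge (13,2)–(23,1): clear
  edge (23,1)–(24,10): clear
  edge (24,10)–(14,10): clear
  edge (14,10)–(13,2): clear
  midpoint (10,37/2) outside
  → clear
Obstacle 4 [(13,14) (20,15) (21,21) (17,23) (14,22)]:
  edge (13,14)–(20,15): clear
  edge (20,15)–(21,21): clear
  edge (21,21)–(17,23): clear
  edge (17,23)–(14,22): clear
  edge (14,22)–(13,14): clear
  midpoint (10,37/2) outside
  → clear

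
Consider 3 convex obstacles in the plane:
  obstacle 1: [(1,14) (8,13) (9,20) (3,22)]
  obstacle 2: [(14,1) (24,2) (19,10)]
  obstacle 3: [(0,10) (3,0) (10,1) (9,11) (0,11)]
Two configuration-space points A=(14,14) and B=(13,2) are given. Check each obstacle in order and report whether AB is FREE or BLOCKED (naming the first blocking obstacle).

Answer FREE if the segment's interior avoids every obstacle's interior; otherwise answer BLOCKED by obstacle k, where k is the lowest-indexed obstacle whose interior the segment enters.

FREE

Obstacle 1 [(1,14) (8,13) (9,20) (3,22)]:
  edge (1,14)–(8,13): clear
  edge (8,13)–(9,20): clear
  edge (9,20)–(3,22): clear
  edge (3,22)–(1,14): clear
  midpoint (27/2,8) outside
  → clear
Obstacle 2 [(14,1) (24,2) (19,10)]:
  edge (14,1)–(24,2): clear
  edge (24,2)–(19,10): clear
  edge (19,10)–(14,1): clear
  midpoint (27/2,8) outside
  → clear
Obstacle 3 [(0,10) (3,0) (10,1) (9,11) (0,11)]:
  edge (0,10)–(3,0): clear
  edge (3,0)–(10,1): clear
  edge (10,1)–(9,11): clear
  edge (9,11)–(0,11): clear
  edge (0,11)–(0,10): clear
  midpoint (27/2,8) outside
  → clear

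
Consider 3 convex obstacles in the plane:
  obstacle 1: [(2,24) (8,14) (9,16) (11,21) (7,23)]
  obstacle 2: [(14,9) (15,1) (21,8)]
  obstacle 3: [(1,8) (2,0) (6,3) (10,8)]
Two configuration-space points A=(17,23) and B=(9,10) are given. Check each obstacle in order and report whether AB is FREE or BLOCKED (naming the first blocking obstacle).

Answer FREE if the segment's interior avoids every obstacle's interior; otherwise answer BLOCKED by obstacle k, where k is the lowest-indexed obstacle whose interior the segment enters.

FREE

Obstacle 1 [(2,24) (8,14) (9,16) (11,21) (7,23)]:
  edge (2,24)–(8,14): clear
  edge (8,14)–(9,16): clear
  edge (9,16)–(11,21): clear
  edge (11,21)–(7,23): clear
  edge (7,23)–(2,24): clear
  midpoint (13,33/2) outside
  → clear
Obstacle 2 [(14,9) (15,1) (21,8)]:
  edge (14,9)–(15,1): clear
  edge (15,1)–(21,8): clear
  edge (21,8)–(14,9): clear
  midpoint (13,33/2) outside
  → clear
Obstacle 3 [(1,8) (2,0) (6,3) (10,8)]:
  edge (1,8)–(2,0): clear
  edge (2,0)–(6,3): clear
  edge (6,3)–(10,8): clear
  edge (10,8)–(1,8): clear
  midpoint (13,33/2) outside
  → clear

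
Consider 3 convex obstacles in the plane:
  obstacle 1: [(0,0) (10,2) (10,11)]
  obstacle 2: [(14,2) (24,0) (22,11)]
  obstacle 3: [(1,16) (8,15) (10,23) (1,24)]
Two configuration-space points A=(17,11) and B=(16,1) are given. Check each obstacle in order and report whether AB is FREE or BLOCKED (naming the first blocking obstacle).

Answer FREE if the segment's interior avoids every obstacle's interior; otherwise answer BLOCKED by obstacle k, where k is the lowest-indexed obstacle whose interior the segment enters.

BLOCKED by obstacle 2

Obstacle 1 [(0,0) (10,2) (10,11)]:
  edge (0,0)–(10,2): clear
  edge (10,2)–(10,11): clear
  edge (10,11)–(0,0): clear
  midpoint (33/2,6) outside
  → clear
Obstacle 2 [(14,2) (24,0) (22,11)]:
  edge (14,2)–(24,0): crosses AB
  edge (24,0)–(22,11): clear
  edge (22,11)–(14,2): crosses AB
  → BLOCKED
Obstacle 3 [(1,16) (8,15) (10,23) (1,24)]:
  edge (1,16)–(8,15): clear
  edge (8,15)–(10,23): clear
  edge (10,23)–(1,24): clear
  edge (1,24)–(1,16): clear
  midpoint (33/2,6) outside
  → clear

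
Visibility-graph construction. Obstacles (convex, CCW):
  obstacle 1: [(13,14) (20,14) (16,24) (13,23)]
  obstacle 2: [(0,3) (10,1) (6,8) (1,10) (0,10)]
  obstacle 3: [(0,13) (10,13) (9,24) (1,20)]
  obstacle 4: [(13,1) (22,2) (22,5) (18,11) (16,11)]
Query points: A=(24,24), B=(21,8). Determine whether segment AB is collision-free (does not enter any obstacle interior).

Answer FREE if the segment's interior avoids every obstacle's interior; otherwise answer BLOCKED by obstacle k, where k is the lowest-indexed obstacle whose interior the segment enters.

Obstacle 1 [(13,14) (20,14) (16,24) (13,23)]:
  edge (13,14)–(20,14): clear
  edge (20,14)–(16,24): clear
  edge (16,24)–(13,23): clear
  edge (13,23)–(13,14): clear
  midpoint (45/2,16) outside
  → clear
Obstacle 2 [(0,3) (10,1) (6,8) (1,10) (0,10)]:
  edge (0,3)–(10,1): clear
  edge (10,1)–(6,8): clear
  edge (6,8)–(1,10): clear
  edge (1,10)–(0,10): clear
  edge (0,10)–(0,3): clear
  midpoint (45/2,16) outside
  → clear
Obstacle 3 [(0,13) (10,13) (9,24) (1,20)]:
  edge (0,13)–(10,13): clear
  edge (10,13)–(9,24): clear
  edge (9,24)–(1,20): clear
  edge (1,20)–(0,13): clear
  midpoint (45/2,16) outside
  → clear
Obstacle 4 [(13,1) (22,2) (22,5) (18,11) (16,11)]:
  edge (13,1)–(22,2): clear
  edge (22,2)–(22,5): clear
  edge (22,5)–(18,11): clear
  edge (18,11)–(16,11): clear
  edge (16,11)–(13,1): clear
  midpoint (45/2,16) outside
  → clear

FREE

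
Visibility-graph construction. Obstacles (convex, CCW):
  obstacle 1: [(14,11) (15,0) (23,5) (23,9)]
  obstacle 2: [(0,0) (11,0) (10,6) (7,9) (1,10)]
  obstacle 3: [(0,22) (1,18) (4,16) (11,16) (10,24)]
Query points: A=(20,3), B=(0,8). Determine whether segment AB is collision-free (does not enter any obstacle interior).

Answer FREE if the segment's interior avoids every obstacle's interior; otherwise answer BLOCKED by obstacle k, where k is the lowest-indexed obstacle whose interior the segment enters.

BLOCKED by obstacle 1

Obstacle 1 [(14,11) (15,0) (23,5) (23,9)]:
  edge (14,11)–(15,0): crosses AB
  edge (15,0)–(23,5): crosses AB
  edge (23,5)–(23,9): clear
  edge (23,9)–(14,11): clear
  → BLOCKED
Obstacle 2 [(0,0) (11,0) (10,6) (7,9) (1,10)]:
  edge (0,0)–(11,0): clear
  edge (11,0)–(10,6): crosses AB
  edge (10,6)–(7,9): clear
  edge (7,9)–(1,10): clear
  edge (1,10)–(0,0): crosses AB
  → BLOCKED
Obstacle 3 [(0,22) (1,18) (4,16) (11,16) (10,24)]:
  edge (0,22)–(1,18): clear
  edge (1,18)–(4,16): clear
  edge (4,16)–(11,16): clear
  edge (11,16)–(10,24): clear
  edge (10,24)–(0,22): clear
  midpoint (10,11/2) outside
  → clear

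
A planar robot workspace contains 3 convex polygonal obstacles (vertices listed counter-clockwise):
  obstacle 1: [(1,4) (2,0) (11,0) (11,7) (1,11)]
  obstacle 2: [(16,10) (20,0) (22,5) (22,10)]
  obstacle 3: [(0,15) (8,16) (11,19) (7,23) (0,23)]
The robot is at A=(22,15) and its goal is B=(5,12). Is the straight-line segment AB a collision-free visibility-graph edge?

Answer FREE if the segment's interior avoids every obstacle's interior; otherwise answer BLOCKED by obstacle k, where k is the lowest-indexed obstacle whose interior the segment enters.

Obstacle 1 [(1,4) (2,0) (11,0) (11,7) (1,11)]:
  edge (1,4)–(2,0): clear
  edge (2,0)–(11,0): clear
  edge (11,0)–(11,7): clear
  edge (11,7)–(1,11): clear
  edge (1,11)–(1,4): clear
  midpoint (27/2,27/2) outside
  → clear
Obstacle 2 [(16,10) (20,0) (22,5) (22,10)]:
  edge (16,10)–(20,0): clear
  edge (20,0)–(22,5): clear
  edge (22,5)–(22,10): clear
  edge (22,10)–(16,10): clear
  midpoint (27/2,27/2) outside
  → clear
Obstacle 3 [(0,15) (8,16) (11,19) (7,23) (0,23)]:
  edge (0,15)–(8,16): clear
  edge (8,16)–(11,19): clear
  edge (11,19)–(7,23): clear
  edge (7,23)–(0,23): clear
  edge (0,23)–(0,15): clear
  midpoint (27/2,27/2) outside
  → clear

FREE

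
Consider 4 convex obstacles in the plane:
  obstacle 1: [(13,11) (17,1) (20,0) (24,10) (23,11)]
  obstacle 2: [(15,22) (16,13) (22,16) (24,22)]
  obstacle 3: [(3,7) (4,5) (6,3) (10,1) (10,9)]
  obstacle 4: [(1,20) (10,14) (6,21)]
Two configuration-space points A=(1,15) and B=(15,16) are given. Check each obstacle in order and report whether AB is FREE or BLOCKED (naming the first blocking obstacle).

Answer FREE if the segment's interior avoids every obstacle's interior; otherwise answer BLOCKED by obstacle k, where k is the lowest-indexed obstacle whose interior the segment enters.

BLOCKED by obstacle 4

Obstacle 1 [(13,11) (17,1) (20,0) (24,10) (23,11)]:
  edge (13,11)–(17,1): clear
  edge (17,1)–(20,0): clear
  edge (20,0)–(24,10): clear
  edge (24,10)–(23,11): clear
  edge (23,11)–(13,11): clear
  midpoint (8,31/2) outside
  → clear
Obstacle 2 [(15,22) (16,13) (22,16) (24,22)]:
  edge (15,22)–(16,13): clear
  edge (16,13)–(22,16): clear
  edge (22,16)–(24,22): clear
  edge (24,22)–(15,22): clear
  midpoint (8,31/2) outside
  → clear
Obstacle 3 [(3,7) (4,5) (6,3) (10,1) (10,9)]:
  edge (3,7)–(4,5): clear
  edge (4,5)–(6,3): clear
  edge (6,3)–(10,1): clear
  edge (10,1)–(10,9): clear
  edge (10,9)–(3,7): clear
  midpoint (8,31/2) outside
  → clear
Obstacle 4 [(1,20) (10,14) (6,21)]:
  edge (1,20)–(10,14): crosses AB
  edge (10,14)–(6,21): crosses AB
  edge (6,21)–(1,20): clear
  → BLOCKED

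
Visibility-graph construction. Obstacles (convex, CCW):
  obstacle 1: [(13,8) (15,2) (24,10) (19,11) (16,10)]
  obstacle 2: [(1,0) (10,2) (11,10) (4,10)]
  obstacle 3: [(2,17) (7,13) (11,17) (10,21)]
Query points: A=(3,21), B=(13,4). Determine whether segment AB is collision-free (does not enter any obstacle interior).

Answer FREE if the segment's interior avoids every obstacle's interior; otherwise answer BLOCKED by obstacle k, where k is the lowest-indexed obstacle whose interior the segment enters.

Obstacle 1 [(13,8) (15,2) (24,10) (19,11) (16,10)]:
  edge (13,8)–(15,2): clear
  edge (15,2)–(24,10): clear
  edge (24,10)–(19,11): clear
  edge (19,11)–(16,10): clear
  edge (16,10)–(13,8): clear
  midpoint (8,25/2) outside
  → clear
Obstacle 2 [(1,0) (10,2) (11,10) (4,10)]:
  edge (1,0)–(10,2): clear
  edge (10,2)–(11,10): crosses AB
  edge (11,10)–(4,10): crosses AB
  edge (4,10)–(1,0): clear
  → BLOCKED
Obstacle 3 [(2,17) (7,13) (11,17) (10,21)]:
  edge (2,17)–(7,13): clear
  edge (7,13)–(11,17): crosses AB
  edge (11,17)–(10,21): clear
  edge (10,21)–(2,17): crosses AB
  → BLOCKED

BLOCKED by obstacle 2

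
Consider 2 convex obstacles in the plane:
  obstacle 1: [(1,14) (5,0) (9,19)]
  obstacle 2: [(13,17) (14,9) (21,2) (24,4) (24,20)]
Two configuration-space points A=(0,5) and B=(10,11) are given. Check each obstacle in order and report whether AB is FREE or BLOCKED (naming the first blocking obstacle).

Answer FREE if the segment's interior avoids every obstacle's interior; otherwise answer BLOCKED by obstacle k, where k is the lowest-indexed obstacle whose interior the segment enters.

BLOCKED by obstacle 1

Obstacle 1 [(1,14) (5,0) (9,19)]:
  edge (1,14)–(5,0): crosses AB
  edge (5,0)–(9,19): crosses AB
  edge (9,19)–(1,14): clear
  → BLOCKED
Obstacle 2 [(13,17) (14,9) (21,2) (24,4) (24,20)]:
  edge (13,17)–(14,9): clear
  edge (14,9)–(21,2): clear
  edge (21,2)–(24,4): clear
  edge (24,4)–(24,20): clear
  edge (24,20)–(13,17): clear
  midpoint (5,8) outside
  → clear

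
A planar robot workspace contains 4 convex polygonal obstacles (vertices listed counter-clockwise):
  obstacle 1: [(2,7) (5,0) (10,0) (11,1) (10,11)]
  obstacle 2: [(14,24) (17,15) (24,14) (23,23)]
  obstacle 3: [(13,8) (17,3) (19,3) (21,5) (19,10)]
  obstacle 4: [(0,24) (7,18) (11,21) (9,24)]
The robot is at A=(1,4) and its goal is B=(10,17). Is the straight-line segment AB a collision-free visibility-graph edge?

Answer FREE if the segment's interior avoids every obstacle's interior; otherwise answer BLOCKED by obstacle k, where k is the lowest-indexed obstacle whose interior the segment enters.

Obstacle 1 [(2,7) (5,0) (10,0) (11,1) (10,11)]:
  edge (2,7)–(5,0): crosses AB
  edge (5,0)–(10,0): clear
  edge (10,0)–(11,1): clear
  edge (11,1)–(10,11): clear
  edge (10,11)–(2,7): crosses AB
  → BLOCKED
Obstacle 2 [(14,24) (17,15) (24,14) (23,23)]:
  edge (14,24)–(17,15): clear
  edge (17,15)–(24,14): clear
  edge (24,14)–(23,23): clear
  edge (23,23)–(14,24): clear
  midpoint (11/2,21/2) outside
  → clear
Obstacle 3 [(13,8) (17,3) (19,3) (21,5) (19,10)]:
  edge (13,8)–(17,3): clear
  edge (17,3)–(19,3): clear
  edge (19,3)–(21,5): clear
  edge (21,5)–(19,10): clear
  edge (19,10)–(13,8): clear
  midpoint (11/2,21/2) outside
  → clear
Obstacle 4 [(0,24) (7,18) (11,21) (9,24)]:
  edge (0,24)–(7,18): clear
  edge (7,18)–(11,21): clear
  edge (11,21)–(9,24): clear
  edge (9,24)–(0,24): clear
  midpoint (11/2,21/2) outside
  → clear

BLOCKED by obstacle 1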